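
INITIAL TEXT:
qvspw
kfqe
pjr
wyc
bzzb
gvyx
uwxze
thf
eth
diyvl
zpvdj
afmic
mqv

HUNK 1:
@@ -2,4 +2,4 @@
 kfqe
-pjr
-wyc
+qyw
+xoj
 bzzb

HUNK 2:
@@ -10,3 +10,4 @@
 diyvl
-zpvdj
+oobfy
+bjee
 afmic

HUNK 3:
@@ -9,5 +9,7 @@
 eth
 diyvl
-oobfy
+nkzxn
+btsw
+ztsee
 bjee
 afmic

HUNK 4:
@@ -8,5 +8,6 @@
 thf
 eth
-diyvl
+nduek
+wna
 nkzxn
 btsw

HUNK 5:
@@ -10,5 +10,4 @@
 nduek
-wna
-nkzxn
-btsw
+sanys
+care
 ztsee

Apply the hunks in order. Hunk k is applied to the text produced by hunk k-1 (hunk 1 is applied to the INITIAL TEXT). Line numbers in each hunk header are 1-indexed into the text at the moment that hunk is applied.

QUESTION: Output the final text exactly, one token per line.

Hunk 1: at line 2 remove [pjr,wyc] add [qyw,xoj] -> 13 lines: qvspw kfqe qyw xoj bzzb gvyx uwxze thf eth diyvl zpvdj afmic mqv
Hunk 2: at line 10 remove [zpvdj] add [oobfy,bjee] -> 14 lines: qvspw kfqe qyw xoj bzzb gvyx uwxze thf eth diyvl oobfy bjee afmic mqv
Hunk 3: at line 9 remove [oobfy] add [nkzxn,btsw,ztsee] -> 16 lines: qvspw kfqe qyw xoj bzzb gvyx uwxze thf eth diyvl nkzxn btsw ztsee bjee afmic mqv
Hunk 4: at line 8 remove [diyvl] add [nduek,wna] -> 17 lines: qvspw kfqe qyw xoj bzzb gvyx uwxze thf eth nduek wna nkzxn btsw ztsee bjee afmic mqv
Hunk 5: at line 10 remove [wna,nkzxn,btsw] add [sanys,care] -> 16 lines: qvspw kfqe qyw xoj bzzb gvyx uwxze thf eth nduek sanys care ztsee bjee afmic mqv

Answer: qvspw
kfqe
qyw
xoj
bzzb
gvyx
uwxze
thf
eth
nduek
sanys
care
ztsee
bjee
afmic
mqv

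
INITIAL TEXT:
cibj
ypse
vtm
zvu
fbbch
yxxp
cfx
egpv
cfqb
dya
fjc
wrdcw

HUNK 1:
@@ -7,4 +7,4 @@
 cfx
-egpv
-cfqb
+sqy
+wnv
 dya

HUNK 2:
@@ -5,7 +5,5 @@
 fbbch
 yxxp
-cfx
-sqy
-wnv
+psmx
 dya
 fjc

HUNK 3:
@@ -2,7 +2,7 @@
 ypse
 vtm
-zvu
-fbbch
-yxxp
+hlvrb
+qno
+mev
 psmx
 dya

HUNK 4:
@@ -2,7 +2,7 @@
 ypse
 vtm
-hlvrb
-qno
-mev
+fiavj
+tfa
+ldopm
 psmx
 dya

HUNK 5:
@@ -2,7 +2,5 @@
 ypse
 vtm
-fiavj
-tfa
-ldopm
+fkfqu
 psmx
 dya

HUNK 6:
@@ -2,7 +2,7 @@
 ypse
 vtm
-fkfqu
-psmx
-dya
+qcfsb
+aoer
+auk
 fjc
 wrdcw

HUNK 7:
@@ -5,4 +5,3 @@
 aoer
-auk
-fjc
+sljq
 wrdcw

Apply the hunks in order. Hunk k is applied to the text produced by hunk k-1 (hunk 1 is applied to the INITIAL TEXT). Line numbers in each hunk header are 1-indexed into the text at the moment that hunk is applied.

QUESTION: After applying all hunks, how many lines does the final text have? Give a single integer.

Answer: 7

Derivation:
Hunk 1: at line 7 remove [egpv,cfqb] add [sqy,wnv] -> 12 lines: cibj ypse vtm zvu fbbch yxxp cfx sqy wnv dya fjc wrdcw
Hunk 2: at line 5 remove [cfx,sqy,wnv] add [psmx] -> 10 lines: cibj ypse vtm zvu fbbch yxxp psmx dya fjc wrdcw
Hunk 3: at line 2 remove [zvu,fbbch,yxxp] add [hlvrb,qno,mev] -> 10 lines: cibj ypse vtm hlvrb qno mev psmx dya fjc wrdcw
Hunk 4: at line 2 remove [hlvrb,qno,mev] add [fiavj,tfa,ldopm] -> 10 lines: cibj ypse vtm fiavj tfa ldopm psmx dya fjc wrdcw
Hunk 5: at line 2 remove [fiavj,tfa,ldopm] add [fkfqu] -> 8 lines: cibj ypse vtm fkfqu psmx dya fjc wrdcw
Hunk 6: at line 2 remove [fkfqu,psmx,dya] add [qcfsb,aoer,auk] -> 8 lines: cibj ypse vtm qcfsb aoer auk fjc wrdcw
Hunk 7: at line 5 remove [auk,fjc] add [sljq] -> 7 lines: cibj ypse vtm qcfsb aoer sljq wrdcw
Final line count: 7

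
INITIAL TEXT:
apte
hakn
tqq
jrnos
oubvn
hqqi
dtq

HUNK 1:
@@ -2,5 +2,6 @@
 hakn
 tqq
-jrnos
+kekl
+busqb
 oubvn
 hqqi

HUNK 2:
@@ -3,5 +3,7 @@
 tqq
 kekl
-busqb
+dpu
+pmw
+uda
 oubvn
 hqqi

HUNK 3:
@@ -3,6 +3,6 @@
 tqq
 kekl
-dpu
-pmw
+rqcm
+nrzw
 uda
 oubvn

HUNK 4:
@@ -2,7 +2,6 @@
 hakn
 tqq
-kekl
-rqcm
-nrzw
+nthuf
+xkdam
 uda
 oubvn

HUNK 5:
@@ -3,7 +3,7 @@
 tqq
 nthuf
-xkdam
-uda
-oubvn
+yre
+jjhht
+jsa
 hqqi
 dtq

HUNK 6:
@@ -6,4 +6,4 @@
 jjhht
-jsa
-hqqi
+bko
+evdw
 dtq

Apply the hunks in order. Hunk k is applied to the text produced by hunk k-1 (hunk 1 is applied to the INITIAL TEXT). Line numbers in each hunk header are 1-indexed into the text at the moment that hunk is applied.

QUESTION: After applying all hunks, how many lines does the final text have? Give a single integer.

Hunk 1: at line 2 remove [jrnos] add [kekl,busqb] -> 8 lines: apte hakn tqq kekl busqb oubvn hqqi dtq
Hunk 2: at line 3 remove [busqb] add [dpu,pmw,uda] -> 10 lines: apte hakn tqq kekl dpu pmw uda oubvn hqqi dtq
Hunk 3: at line 3 remove [dpu,pmw] add [rqcm,nrzw] -> 10 lines: apte hakn tqq kekl rqcm nrzw uda oubvn hqqi dtq
Hunk 4: at line 2 remove [kekl,rqcm,nrzw] add [nthuf,xkdam] -> 9 lines: apte hakn tqq nthuf xkdam uda oubvn hqqi dtq
Hunk 5: at line 3 remove [xkdam,uda,oubvn] add [yre,jjhht,jsa] -> 9 lines: apte hakn tqq nthuf yre jjhht jsa hqqi dtq
Hunk 6: at line 6 remove [jsa,hqqi] add [bko,evdw] -> 9 lines: apte hakn tqq nthuf yre jjhht bko evdw dtq
Final line count: 9

Answer: 9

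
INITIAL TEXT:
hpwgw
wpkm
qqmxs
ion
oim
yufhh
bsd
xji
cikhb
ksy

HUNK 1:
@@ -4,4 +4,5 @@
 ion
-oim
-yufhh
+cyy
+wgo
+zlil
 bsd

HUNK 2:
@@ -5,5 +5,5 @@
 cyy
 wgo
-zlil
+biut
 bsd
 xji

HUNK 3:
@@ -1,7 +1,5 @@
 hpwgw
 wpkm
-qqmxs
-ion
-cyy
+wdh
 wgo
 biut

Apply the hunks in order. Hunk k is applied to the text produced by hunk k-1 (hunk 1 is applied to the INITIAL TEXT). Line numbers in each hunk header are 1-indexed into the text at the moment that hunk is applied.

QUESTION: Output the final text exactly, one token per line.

Hunk 1: at line 4 remove [oim,yufhh] add [cyy,wgo,zlil] -> 11 lines: hpwgw wpkm qqmxs ion cyy wgo zlil bsd xji cikhb ksy
Hunk 2: at line 5 remove [zlil] add [biut] -> 11 lines: hpwgw wpkm qqmxs ion cyy wgo biut bsd xji cikhb ksy
Hunk 3: at line 1 remove [qqmxs,ion,cyy] add [wdh] -> 9 lines: hpwgw wpkm wdh wgo biut bsd xji cikhb ksy

Answer: hpwgw
wpkm
wdh
wgo
biut
bsd
xji
cikhb
ksy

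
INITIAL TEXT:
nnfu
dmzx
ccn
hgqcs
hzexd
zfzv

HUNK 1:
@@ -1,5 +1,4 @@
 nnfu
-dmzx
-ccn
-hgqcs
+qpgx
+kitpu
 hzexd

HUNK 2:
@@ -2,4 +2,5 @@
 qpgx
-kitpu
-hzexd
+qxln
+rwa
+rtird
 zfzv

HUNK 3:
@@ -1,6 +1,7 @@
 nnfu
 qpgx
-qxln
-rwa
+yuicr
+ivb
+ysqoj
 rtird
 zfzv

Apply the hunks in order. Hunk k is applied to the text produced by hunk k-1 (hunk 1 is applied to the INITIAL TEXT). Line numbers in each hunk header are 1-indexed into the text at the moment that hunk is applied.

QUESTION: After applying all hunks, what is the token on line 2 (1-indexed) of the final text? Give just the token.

Hunk 1: at line 1 remove [dmzx,ccn,hgqcs] add [qpgx,kitpu] -> 5 lines: nnfu qpgx kitpu hzexd zfzv
Hunk 2: at line 2 remove [kitpu,hzexd] add [qxln,rwa,rtird] -> 6 lines: nnfu qpgx qxln rwa rtird zfzv
Hunk 3: at line 1 remove [qxln,rwa] add [yuicr,ivb,ysqoj] -> 7 lines: nnfu qpgx yuicr ivb ysqoj rtird zfzv
Final line 2: qpgx

Answer: qpgx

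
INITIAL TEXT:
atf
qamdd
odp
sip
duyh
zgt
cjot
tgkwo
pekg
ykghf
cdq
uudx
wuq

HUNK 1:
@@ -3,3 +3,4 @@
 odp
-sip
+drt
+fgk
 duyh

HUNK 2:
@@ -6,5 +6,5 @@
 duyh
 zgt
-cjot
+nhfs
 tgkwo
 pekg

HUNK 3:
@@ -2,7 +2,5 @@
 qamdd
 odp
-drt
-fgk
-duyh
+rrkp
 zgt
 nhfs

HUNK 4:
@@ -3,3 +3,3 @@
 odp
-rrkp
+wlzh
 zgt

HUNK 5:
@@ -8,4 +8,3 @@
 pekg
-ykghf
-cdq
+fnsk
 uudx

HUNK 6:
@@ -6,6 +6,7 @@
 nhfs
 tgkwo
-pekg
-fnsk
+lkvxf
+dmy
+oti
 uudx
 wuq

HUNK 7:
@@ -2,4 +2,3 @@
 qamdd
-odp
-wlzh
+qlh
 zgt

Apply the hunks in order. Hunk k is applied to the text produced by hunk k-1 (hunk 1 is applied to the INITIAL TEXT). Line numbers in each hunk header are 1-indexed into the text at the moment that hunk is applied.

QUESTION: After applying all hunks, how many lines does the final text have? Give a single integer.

Answer: 11

Derivation:
Hunk 1: at line 3 remove [sip] add [drt,fgk] -> 14 lines: atf qamdd odp drt fgk duyh zgt cjot tgkwo pekg ykghf cdq uudx wuq
Hunk 2: at line 6 remove [cjot] add [nhfs] -> 14 lines: atf qamdd odp drt fgk duyh zgt nhfs tgkwo pekg ykghf cdq uudx wuq
Hunk 3: at line 2 remove [drt,fgk,duyh] add [rrkp] -> 12 lines: atf qamdd odp rrkp zgt nhfs tgkwo pekg ykghf cdq uudx wuq
Hunk 4: at line 3 remove [rrkp] add [wlzh] -> 12 lines: atf qamdd odp wlzh zgt nhfs tgkwo pekg ykghf cdq uudx wuq
Hunk 5: at line 8 remove [ykghf,cdq] add [fnsk] -> 11 lines: atf qamdd odp wlzh zgt nhfs tgkwo pekg fnsk uudx wuq
Hunk 6: at line 6 remove [pekg,fnsk] add [lkvxf,dmy,oti] -> 12 lines: atf qamdd odp wlzh zgt nhfs tgkwo lkvxf dmy oti uudx wuq
Hunk 7: at line 2 remove [odp,wlzh] add [qlh] -> 11 lines: atf qamdd qlh zgt nhfs tgkwo lkvxf dmy oti uudx wuq
Final line count: 11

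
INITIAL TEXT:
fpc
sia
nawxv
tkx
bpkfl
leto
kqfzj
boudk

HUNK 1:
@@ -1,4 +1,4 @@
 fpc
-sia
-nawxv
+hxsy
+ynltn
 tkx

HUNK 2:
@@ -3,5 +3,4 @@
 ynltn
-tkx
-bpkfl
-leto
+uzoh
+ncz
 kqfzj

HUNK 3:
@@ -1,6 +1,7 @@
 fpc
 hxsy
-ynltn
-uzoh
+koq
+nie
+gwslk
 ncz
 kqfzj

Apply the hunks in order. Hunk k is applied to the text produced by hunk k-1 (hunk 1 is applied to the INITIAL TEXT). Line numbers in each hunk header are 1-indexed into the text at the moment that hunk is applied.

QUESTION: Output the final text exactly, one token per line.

Answer: fpc
hxsy
koq
nie
gwslk
ncz
kqfzj
boudk

Derivation:
Hunk 1: at line 1 remove [sia,nawxv] add [hxsy,ynltn] -> 8 lines: fpc hxsy ynltn tkx bpkfl leto kqfzj boudk
Hunk 2: at line 3 remove [tkx,bpkfl,leto] add [uzoh,ncz] -> 7 lines: fpc hxsy ynltn uzoh ncz kqfzj boudk
Hunk 3: at line 1 remove [ynltn,uzoh] add [koq,nie,gwslk] -> 8 lines: fpc hxsy koq nie gwslk ncz kqfzj boudk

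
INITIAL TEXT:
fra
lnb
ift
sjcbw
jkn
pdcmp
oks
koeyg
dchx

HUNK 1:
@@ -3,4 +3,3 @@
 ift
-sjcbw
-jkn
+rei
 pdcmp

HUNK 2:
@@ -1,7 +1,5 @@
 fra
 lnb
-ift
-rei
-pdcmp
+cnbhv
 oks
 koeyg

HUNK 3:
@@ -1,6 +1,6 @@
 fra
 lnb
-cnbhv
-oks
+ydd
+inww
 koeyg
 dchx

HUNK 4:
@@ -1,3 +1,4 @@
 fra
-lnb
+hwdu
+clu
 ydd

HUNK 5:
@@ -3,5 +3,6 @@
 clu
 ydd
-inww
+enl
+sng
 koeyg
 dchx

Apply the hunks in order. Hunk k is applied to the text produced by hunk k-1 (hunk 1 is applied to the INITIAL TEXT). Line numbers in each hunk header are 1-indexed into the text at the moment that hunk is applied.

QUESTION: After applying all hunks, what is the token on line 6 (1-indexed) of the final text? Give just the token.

Answer: sng

Derivation:
Hunk 1: at line 3 remove [sjcbw,jkn] add [rei] -> 8 lines: fra lnb ift rei pdcmp oks koeyg dchx
Hunk 2: at line 1 remove [ift,rei,pdcmp] add [cnbhv] -> 6 lines: fra lnb cnbhv oks koeyg dchx
Hunk 3: at line 1 remove [cnbhv,oks] add [ydd,inww] -> 6 lines: fra lnb ydd inww koeyg dchx
Hunk 4: at line 1 remove [lnb] add [hwdu,clu] -> 7 lines: fra hwdu clu ydd inww koeyg dchx
Hunk 5: at line 3 remove [inww] add [enl,sng] -> 8 lines: fra hwdu clu ydd enl sng koeyg dchx
Final line 6: sng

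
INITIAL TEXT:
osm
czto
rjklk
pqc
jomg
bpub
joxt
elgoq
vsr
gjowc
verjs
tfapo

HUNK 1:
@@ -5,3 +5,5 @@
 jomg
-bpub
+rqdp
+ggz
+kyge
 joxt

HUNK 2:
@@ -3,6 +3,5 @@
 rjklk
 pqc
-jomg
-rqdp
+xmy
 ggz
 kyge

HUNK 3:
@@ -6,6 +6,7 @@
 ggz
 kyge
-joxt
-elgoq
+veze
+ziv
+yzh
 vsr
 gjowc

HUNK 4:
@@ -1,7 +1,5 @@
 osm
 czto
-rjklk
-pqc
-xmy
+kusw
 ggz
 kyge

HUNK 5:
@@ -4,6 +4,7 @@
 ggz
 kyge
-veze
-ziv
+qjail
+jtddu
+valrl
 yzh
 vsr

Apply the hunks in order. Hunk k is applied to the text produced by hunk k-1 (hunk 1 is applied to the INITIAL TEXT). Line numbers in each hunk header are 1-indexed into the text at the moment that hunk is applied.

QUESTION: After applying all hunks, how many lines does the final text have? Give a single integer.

Hunk 1: at line 5 remove [bpub] add [rqdp,ggz,kyge] -> 14 lines: osm czto rjklk pqc jomg rqdp ggz kyge joxt elgoq vsr gjowc verjs tfapo
Hunk 2: at line 3 remove [jomg,rqdp] add [xmy] -> 13 lines: osm czto rjklk pqc xmy ggz kyge joxt elgoq vsr gjowc verjs tfapo
Hunk 3: at line 6 remove [joxt,elgoq] add [veze,ziv,yzh] -> 14 lines: osm czto rjklk pqc xmy ggz kyge veze ziv yzh vsr gjowc verjs tfapo
Hunk 4: at line 1 remove [rjklk,pqc,xmy] add [kusw] -> 12 lines: osm czto kusw ggz kyge veze ziv yzh vsr gjowc verjs tfapo
Hunk 5: at line 4 remove [veze,ziv] add [qjail,jtddu,valrl] -> 13 lines: osm czto kusw ggz kyge qjail jtddu valrl yzh vsr gjowc verjs tfapo
Final line count: 13

Answer: 13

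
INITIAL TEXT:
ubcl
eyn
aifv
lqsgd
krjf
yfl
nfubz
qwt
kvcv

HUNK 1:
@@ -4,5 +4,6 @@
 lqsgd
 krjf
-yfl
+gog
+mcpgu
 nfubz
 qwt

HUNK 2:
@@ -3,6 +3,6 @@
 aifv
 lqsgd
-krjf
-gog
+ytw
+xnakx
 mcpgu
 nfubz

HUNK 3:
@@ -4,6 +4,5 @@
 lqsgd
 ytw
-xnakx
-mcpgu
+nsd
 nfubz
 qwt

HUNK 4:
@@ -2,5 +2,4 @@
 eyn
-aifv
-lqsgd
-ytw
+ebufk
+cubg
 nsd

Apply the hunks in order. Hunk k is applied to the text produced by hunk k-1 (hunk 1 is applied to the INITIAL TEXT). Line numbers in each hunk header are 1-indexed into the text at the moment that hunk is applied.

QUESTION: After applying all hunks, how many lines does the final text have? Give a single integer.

Hunk 1: at line 4 remove [yfl] add [gog,mcpgu] -> 10 lines: ubcl eyn aifv lqsgd krjf gog mcpgu nfubz qwt kvcv
Hunk 2: at line 3 remove [krjf,gog] add [ytw,xnakx] -> 10 lines: ubcl eyn aifv lqsgd ytw xnakx mcpgu nfubz qwt kvcv
Hunk 3: at line 4 remove [xnakx,mcpgu] add [nsd] -> 9 lines: ubcl eyn aifv lqsgd ytw nsd nfubz qwt kvcv
Hunk 4: at line 2 remove [aifv,lqsgd,ytw] add [ebufk,cubg] -> 8 lines: ubcl eyn ebufk cubg nsd nfubz qwt kvcv
Final line count: 8

Answer: 8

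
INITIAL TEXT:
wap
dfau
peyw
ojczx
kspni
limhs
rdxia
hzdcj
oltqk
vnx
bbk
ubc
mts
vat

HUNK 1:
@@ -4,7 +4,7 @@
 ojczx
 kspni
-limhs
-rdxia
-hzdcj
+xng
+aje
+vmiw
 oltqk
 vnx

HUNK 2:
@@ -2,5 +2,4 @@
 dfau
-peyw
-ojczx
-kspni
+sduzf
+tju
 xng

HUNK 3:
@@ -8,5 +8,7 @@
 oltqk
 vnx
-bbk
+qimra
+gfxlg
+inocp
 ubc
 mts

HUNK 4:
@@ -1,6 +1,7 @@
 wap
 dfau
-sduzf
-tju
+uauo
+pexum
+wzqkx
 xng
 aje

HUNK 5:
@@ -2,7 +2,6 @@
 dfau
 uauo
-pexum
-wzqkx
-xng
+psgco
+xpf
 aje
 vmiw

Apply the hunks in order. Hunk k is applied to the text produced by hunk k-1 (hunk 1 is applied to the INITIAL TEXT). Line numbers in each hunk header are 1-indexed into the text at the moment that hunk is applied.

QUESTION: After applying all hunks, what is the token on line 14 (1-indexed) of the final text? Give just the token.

Hunk 1: at line 4 remove [limhs,rdxia,hzdcj] add [xng,aje,vmiw] -> 14 lines: wap dfau peyw ojczx kspni xng aje vmiw oltqk vnx bbk ubc mts vat
Hunk 2: at line 2 remove [peyw,ojczx,kspni] add [sduzf,tju] -> 13 lines: wap dfau sduzf tju xng aje vmiw oltqk vnx bbk ubc mts vat
Hunk 3: at line 8 remove [bbk] add [qimra,gfxlg,inocp] -> 15 lines: wap dfau sduzf tju xng aje vmiw oltqk vnx qimra gfxlg inocp ubc mts vat
Hunk 4: at line 1 remove [sduzf,tju] add [uauo,pexum,wzqkx] -> 16 lines: wap dfau uauo pexum wzqkx xng aje vmiw oltqk vnx qimra gfxlg inocp ubc mts vat
Hunk 5: at line 2 remove [pexum,wzqkx,xng] add [psgco,xpf] -> 15 lines: wap dfau uauo psgco xpf aje vmiw oltqk vnx qimra gfxlg inocp ubc mts vat
Final line 14: mts

Answer: mts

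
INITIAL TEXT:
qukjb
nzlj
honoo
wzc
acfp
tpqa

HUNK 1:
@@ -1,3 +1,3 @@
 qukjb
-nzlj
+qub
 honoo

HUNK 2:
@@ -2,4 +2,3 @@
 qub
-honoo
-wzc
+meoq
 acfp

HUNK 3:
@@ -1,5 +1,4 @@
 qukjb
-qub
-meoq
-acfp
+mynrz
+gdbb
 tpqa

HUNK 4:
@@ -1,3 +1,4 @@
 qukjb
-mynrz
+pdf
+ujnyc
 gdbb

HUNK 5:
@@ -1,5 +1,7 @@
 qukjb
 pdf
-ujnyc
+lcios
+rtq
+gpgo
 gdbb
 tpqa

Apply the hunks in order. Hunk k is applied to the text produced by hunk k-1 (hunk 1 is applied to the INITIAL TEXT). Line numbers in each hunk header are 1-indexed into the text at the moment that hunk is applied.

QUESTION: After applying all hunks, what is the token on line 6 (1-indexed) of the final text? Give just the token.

Hunk 1: at line 1 remove [nzlj] add [qub] -> 6 lines: qukjb qub honoo wzc acfp tpqa
Hunk 2: at line 2 remove [honoo,wzc] add [meoq] -> 5 lines: qukjb qub meoq acfp tpqa
Hunk 3: at line 1 remove [qub,meoq,acfp] add [mynrz,gdbb] -> 4 lines: qukjb mynrz gdbb tpqa
Hunk 4: at line 1 remove [mynrz] add [pdf,ujnyc] -> 5 lines: qukjb pdf ujnyc gdbb tpqa
Hunk 5: at line 1 remove [ujnyc] add [lcios,rtq,gpgo] -> 7 lines: qukjb pdf lcios rtq gpgo gdbb tpqa
Final line 6: gdbb

Answer: gdbb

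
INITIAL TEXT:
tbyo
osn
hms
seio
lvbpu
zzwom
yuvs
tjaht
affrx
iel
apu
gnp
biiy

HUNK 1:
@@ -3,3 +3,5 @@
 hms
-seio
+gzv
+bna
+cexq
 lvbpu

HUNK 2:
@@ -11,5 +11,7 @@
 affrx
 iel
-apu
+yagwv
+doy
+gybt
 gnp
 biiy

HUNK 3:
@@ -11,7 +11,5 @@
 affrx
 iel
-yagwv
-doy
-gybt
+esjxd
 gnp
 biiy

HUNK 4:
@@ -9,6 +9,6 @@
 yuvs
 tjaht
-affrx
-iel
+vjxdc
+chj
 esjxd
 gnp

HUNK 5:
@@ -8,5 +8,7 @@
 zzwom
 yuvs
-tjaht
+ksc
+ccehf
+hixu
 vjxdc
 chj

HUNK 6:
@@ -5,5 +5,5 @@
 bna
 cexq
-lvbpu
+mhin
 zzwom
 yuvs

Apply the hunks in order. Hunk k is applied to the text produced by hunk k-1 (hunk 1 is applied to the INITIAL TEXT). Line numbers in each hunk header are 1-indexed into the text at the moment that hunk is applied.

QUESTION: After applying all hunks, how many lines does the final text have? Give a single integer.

Answer: 17

Derivation:
Hunk 1: at line 3 remove [seio] add [gzv,bna,cexq] -> 15 lines: tbyo osn hms gzv bna cexq lvbpu zzwom yuvs tjaht affrx iel apu gnp biiy
Hunk 2: at line 11 remove [apu] add [yagwv,doy,gybt] -> 17 lines: tbyo osn hms gzv bna cexq lvbpu zzwom yuvs tjaht affrx iel yagwv doy gybt gnp biiy
Hunk 3: at line 11 remove [yagwv,doy,gybt] add [esjxd] -> 15 lines: tbyo osn hms gzv bna cexq lvbpu zzwom yuvs tjaht affrx iel esjxd gnp biiy
Hunk 4: at line 9 remove [affrx,iel] add [vjxdc,chj] -> 15 lines: tbyo osn hms gzv bna cexq lvbpu zzwom yuvs tjaht vjxdc chj esjxd gnp biiy
Hunk 5: at line 8 remove [tjaht] add [ksc,ccehf,hixu] -> 17 lines: tbyo osn hms gzv bna cexq lvbpu zzwom yuvs ksc ccehf hixu vjxdc chj esjxd gnp biiy
Hunk 6: at line 5 remove [lvbpu] add [mhin] -> 17 lines: tbyo osn hms gzv bna cexq mhin zzwom yuvs ksc ccehf hixu vjxdc chj esjxd gnp biiy
Final line count: 17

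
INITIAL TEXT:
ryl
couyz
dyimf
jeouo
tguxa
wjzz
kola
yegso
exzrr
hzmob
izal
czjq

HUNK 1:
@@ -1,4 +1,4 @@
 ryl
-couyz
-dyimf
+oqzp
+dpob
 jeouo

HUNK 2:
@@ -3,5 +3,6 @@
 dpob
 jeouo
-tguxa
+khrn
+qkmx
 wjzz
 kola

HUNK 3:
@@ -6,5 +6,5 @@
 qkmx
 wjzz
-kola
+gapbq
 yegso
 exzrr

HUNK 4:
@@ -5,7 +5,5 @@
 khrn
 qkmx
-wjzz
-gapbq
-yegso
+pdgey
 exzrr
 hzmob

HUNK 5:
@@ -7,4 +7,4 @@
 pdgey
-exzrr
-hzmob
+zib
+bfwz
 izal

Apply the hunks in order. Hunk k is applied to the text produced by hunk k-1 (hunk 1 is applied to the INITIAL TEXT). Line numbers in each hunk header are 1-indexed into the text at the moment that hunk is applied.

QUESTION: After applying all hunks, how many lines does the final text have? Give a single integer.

Answer: 11

Derivation:
Hunk 1: at line 1 remove [couyz,dyimf] add [oqzp,dpob] -> 12 lines: ryl oqzp dpob jeouo tguxa wjzz kola yegso exzrr hzmob izal czjq
Hunk 2: at line 3 remove [tguxa] add [khrn,qkmx] -> 13 lines: ryl oqzp dpob jeouo khrn qkmx wjzz kola yegso exzrr hzmob izal czjq
Hunk 3: at line 6 remove [kola] add [gapbq] -> 13 lines: ryl oqzp dpob jeouo khrn qkmx wjzz gapbq yegso exzrr hzmob izal czjq
Hunk 4: at line 5 remove [wjzz,gapbq,yegso] add [pdgey] -> 11 lines: ryl oqzp dpob jeouo khrn qkmx pdgey exzrr hzmob izal czjq
Hunk 5: at line 7 remove [exzrr,hzmob] add [zib,bfwz] -> 11 lines: ryl oqzp dpob jeouo khrn qkmx pdgey zib bfwz izal czjq
Final line count: 11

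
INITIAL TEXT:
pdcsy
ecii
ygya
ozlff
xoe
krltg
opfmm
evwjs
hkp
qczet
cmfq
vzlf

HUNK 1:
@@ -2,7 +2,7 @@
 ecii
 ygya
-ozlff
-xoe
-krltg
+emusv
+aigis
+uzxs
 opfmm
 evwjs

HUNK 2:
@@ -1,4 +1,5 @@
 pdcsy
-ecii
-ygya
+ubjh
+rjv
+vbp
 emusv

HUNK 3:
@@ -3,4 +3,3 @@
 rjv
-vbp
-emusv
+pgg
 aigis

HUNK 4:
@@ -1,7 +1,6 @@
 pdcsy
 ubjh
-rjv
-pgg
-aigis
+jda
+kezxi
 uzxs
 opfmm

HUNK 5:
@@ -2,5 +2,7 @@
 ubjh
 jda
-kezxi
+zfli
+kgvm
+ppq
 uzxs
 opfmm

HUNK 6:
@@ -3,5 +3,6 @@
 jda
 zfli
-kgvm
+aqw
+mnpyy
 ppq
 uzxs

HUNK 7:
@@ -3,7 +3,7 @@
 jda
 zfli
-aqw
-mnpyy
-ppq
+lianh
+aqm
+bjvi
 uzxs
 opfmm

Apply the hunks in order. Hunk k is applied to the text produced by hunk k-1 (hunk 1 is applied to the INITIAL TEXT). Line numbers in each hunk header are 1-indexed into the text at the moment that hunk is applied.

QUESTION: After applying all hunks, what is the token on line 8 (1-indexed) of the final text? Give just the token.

Hunk 1: at line 2 remove [ozlff,xoe,krltg] add [emusv,aigis,uzxs] -> 12 lines: pdcsy ecii ygya emusv aigis uzxs opfmm evwjs hkp qczet cmfq vzlf
Hunk 2: at line 1 remove [ecii,ygya] add [ubjh,rjv,vbp] -> 13 lines: pdcsy ubjh rjv vbp emusv aigis uzxs opfmm evwjs hkp qczet cmfq vzlf
Hunk 3: at line 3 remove [vbp,emusv] add [pgg] -> 12 lines: pdcsy ubjh rjv pgg aigis uzxs opfmm evwjs hkp qczet cmfq vzlf
Hunk 4: at line 1 remove [rjv,pgg,aigis] add [jda,kezxi] -> 11 lines: pdcsy ubjh jda kezxi uzxs opfmm evwjs hkp qczet cmfq vzlf
Hunk 5: at line 2 remove [kezxi] add [zfli,kgvm,ppq] -> 13 lines: pdcsy ubjh jda zfli kgvm ppq uzxs opfmm evwjs hkp qczet cmfq vzlf
Hunk 6: at line 3 remove [kgvm] add [aqw,mnpyy] -> 14 lines: pdcsy ubjh jda zfli aqw mnpyy ppq uzxs opfmm evwjs hkp qczet cmfq vzlf
Hunk 7: at line 3 remove [aqw,mnpyy,ppq] add [lianh,aqm,bjvi] -> 14 lines: pdcsy ubjh jda zfli lianh aqm bjvi uzxs opfmm evwjs hkp qczet cmfq vzlf
Final line 8: uzxs

Answer: uzxs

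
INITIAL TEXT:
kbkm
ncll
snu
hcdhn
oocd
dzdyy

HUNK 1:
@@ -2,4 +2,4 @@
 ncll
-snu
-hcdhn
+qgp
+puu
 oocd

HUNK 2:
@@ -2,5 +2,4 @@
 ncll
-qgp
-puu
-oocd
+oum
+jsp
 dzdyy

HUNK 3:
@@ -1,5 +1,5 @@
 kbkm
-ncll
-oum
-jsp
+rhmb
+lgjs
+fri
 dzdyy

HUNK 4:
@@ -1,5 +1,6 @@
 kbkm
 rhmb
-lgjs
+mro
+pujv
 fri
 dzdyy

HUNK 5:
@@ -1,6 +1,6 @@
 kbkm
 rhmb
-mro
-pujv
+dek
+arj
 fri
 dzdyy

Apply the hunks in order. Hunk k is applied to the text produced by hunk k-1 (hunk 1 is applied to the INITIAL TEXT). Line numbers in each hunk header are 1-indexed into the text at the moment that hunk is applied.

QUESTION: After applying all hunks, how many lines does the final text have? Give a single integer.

Answer: 6

Derivation:
Hunk 1: at line 2 remove [snu,hcdhn] add [qgp,puu] -> 6 lines: kbkm ncll qgp puu oocd dzdyy
Hunk 2: at line 2 remove [qgp,puu,oocd] add [oum,jsp] -> 5 lines: kbkm ncll oum jsp dzdyy
Hunk 3: at line 1 remove [ncll,oum,jsp] add [rhmb,lgjs,fri] -> 5 lines: kbkm rhmb lgjs fri dzdyy
Hunk 4: at line 1 remove [lgjs] add [mro,pujv] -> 6 lines: kbkm rhmb mro pujv fri dzdyy
Hunk 5: at line 1 remove [mro,pujv] add [dek,arj] -> 6 lines: kbkm rhmb dek arj fri dzdyy
Final line count: 6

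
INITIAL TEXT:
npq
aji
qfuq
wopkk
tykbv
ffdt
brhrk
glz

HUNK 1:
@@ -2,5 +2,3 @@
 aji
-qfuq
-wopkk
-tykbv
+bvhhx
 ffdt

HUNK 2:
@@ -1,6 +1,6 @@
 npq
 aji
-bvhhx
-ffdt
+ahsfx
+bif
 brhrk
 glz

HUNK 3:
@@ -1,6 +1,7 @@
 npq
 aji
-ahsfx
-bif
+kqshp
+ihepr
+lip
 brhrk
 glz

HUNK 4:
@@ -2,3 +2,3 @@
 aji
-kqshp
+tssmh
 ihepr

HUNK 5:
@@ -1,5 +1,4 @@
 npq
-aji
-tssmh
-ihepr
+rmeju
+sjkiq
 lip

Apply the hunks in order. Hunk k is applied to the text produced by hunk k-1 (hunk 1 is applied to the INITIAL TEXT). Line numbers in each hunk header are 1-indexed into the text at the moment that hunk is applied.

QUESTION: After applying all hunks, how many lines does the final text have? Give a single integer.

Answer: 6

Derivation:
Hunk 1: at line 2 remove [qfuq,wopkk,tykbv] add [bvhhx] -> 6 lines: npq aji bvhhx ffdt brhrk glz
Hunk 2: at line 1 remove [bvhhx,ffdt] add [ahsfx,bif] -> 6 lines: npq aji ahsfx bif brhrk glz
Hunk 3: at line 1 remove [ahsfx,bif] add [kqshp,ihepr,lip] -> 7 lines: npq aji kqshp ihepr lip brhrk glz
Hunk 4: at line 2 remove [kqshp] add [tssmh] -> 7 lines: npq aji tssmh ihepr lip brhrk glz
Hunk 5: at line 1 remove [aji,tssmh,ihepr] add [rmeju,sjkiq] -> 6 lines: npq rmeju sjkiq lip brhrk glz
Final line count: 6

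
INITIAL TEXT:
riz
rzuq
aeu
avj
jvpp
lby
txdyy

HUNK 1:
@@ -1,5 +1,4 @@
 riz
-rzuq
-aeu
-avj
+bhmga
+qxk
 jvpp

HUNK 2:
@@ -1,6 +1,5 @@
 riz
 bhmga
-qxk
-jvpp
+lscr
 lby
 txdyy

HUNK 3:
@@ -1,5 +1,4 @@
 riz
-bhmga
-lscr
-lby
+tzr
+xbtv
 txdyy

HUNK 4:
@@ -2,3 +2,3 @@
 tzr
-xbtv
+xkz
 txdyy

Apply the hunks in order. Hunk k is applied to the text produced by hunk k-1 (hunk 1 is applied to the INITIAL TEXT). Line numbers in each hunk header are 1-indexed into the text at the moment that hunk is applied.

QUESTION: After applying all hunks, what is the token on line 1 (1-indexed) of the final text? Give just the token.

Answer: riz

Derivation:
Hunk 1: at line 1 remove [rzuq,aeu,avj] add [bhmga,qxk] -> 6 lines: riz bhmga qxk jvpp lby txdyy
Hunk 2: at line 1 remove [qxk,jvpp] add [lscr] -> 5 lines: riz bhmga lscr lby txdyy
Hunk 3: at line 1 remove [bhmga,lscr,lby] add [tzr,xbtv] -> 4 lines: riz tzr xbtv txdyy
Hunk 4: at line 2 remove [xbtv] add [xkz] -> 4 lines: riz tzr xkz txdyy
Final line 1: riz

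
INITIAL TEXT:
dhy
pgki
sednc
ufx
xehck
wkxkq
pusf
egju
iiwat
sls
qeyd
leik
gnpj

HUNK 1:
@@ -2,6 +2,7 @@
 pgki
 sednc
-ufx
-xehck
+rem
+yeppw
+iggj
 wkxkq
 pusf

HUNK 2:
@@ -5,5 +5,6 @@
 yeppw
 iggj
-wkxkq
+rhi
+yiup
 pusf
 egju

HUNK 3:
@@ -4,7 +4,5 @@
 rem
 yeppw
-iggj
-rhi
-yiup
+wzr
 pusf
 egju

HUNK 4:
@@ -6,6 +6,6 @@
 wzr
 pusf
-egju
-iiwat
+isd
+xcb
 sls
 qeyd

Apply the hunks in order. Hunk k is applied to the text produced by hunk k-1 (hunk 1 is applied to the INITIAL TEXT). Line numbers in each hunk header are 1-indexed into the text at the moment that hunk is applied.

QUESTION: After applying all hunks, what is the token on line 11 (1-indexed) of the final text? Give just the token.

Hunk 1: at line 2 remove [ufx,xehck] add [rem,yeppw,iggj] -> 14 lines: dhy pgki sednc rem yeppw iggj wkxkq pusf egju iiwat sls qeyd leik gnpj
Hunk 2: at line 5 remove [wkxkq] add [rhi,yiup] -> 15 lines: dhy pgki sednc rem yeppw iggj rhi yiup pusf egju iiwat sls qeyd leik gnpj
Hunk 3: at line 4 remove [iggj,rhi,yiup] add [wzr] -> 13 lines: dhy pgki sednc rem yeppw wzr pusf egju iiwat sls qeyd leik gnpj
Hunk 4: at line 6 remove [egju,iiwat] add [isd,xcb] -> 13 lines: dhy pgki sednc rem yeppw wzr pusf isd xcb sls qeyd leik gnpj
Final line 11: qeyd

Answer: qeyd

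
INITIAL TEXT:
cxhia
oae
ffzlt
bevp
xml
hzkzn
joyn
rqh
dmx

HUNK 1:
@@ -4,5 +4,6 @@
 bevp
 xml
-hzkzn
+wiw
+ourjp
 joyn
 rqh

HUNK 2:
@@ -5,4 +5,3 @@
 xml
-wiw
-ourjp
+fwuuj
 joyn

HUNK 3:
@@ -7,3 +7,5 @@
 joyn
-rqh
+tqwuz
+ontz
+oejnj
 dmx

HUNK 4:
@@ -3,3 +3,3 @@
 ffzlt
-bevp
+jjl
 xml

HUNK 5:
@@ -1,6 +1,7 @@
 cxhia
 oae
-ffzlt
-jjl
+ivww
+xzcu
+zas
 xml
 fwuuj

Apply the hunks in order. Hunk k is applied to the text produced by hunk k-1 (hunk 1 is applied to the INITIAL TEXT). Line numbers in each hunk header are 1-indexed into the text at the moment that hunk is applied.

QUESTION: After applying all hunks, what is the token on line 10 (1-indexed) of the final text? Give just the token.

Hunk 1: at line 4 remove [hzkzn] add [wiw,ourjp] -> 10 lines: cxhia oae ffzlt bevp xml wiw ourjp joyn rqh dmx
Hunk 2: at line 5 remove [wiw,ourjp] add [fwuuj] -> 9 lines: cxhia oae ffzlt bevp xml fwuuj joyn rqh dmx
Hunk 3: at line 7 remove [rqh] add [tqwuz,ontz,oejnj] -> 11 lines: cxhia oae ffzlt bevp xml fwuuj joyn tqwuz ontz oejnj dmx
Hunk 4: at line 3 remove [bevp] add [jjl] -> 11 lines: cxhia oae ffzlt jjl xml fwuuj joyn tqwuz ontz oejnj dmx
Hunk 5: at line 1 remove [ffzlt,jjl] add [ivww,xzcu,zas] -> 12 lines: cxhia oae ivww xzcu zas xml fwuuj joyn tqwuz ontz oejnj dmx
Final line 10: ontz

Answer: ontz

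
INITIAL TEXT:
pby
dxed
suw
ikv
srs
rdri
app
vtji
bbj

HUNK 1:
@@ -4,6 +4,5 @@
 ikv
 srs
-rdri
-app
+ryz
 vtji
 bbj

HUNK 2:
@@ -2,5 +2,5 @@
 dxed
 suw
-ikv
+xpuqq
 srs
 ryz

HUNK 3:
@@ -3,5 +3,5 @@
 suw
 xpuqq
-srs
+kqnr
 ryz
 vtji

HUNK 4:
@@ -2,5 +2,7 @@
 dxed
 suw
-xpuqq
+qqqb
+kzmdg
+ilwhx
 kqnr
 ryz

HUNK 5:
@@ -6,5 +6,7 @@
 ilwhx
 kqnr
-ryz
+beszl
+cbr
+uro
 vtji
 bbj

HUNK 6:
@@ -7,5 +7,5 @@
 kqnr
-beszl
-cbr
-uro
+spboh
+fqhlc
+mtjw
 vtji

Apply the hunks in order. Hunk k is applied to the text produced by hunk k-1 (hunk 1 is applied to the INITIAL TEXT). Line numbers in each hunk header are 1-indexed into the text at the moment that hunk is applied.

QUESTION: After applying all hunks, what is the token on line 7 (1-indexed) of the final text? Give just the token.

Hunk 1: at line 4 remove [rdri,app] add [ryz] -> 8 lines: pby dxed suw ikv srs ryz vtji bbj
Hunk 2: at line 2 remove [ikv] add [xpuqq] -> 8 lines: pby dxed suw xpuqq srs ryz vtji bbj
Hunk 3: at line 3 remove [srs] add [kqnr] -> 8 lines: pby dxed suw xpuqq kqnr ryz vtji bbj
Hunk 4: at line 2 remove [xpuqq] add [qqqb,kzmdg,ilwhx] -> 10 lines: pby dxed suw qqqb kzmdg ilwhx kqnr ryz vtji bbj
Hunk 5: at line 6 remove [ryz] add [beszl,cbr,uro] -> 12 lines: pby dxed suw qqqb kzmdg ilwhx kqnr beszl cbr uro vtji bbj
Hunk 6: at line 7 remove [beszl,cbr,uro] add [spboh,fqhlc,mtjw] -> 12 lines: pby dxed suw qqqb kzmdg ilwhx kqnr spboh fqhlc mtjw vtji bbj
Final line 7: kqnr

Answer: kqnr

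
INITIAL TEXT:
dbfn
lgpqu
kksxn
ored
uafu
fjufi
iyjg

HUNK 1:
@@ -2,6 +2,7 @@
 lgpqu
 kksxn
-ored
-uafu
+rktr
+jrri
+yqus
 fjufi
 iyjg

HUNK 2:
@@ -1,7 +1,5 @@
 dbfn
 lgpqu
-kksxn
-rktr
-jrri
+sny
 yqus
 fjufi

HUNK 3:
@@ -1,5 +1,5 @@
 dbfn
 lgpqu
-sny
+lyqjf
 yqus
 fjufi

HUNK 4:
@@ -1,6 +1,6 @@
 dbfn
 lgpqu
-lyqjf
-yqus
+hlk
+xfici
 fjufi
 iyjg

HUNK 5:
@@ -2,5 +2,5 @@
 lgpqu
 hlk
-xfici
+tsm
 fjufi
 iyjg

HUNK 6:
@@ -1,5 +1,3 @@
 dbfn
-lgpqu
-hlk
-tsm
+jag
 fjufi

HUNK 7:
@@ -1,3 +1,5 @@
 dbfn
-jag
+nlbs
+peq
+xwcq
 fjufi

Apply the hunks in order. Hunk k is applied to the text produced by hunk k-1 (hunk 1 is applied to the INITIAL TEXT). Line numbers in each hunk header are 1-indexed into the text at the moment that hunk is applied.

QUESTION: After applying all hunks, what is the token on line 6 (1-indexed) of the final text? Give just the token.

Answer: iyjg

Derivation:
Hunk 1: at line 2 remove [ored,uafu] add [rktr,jrri,yqus] -> 8 lines: dbfn lgpqu kksxn rktr jrri yqus fjufi iyjg
Hunk 2: at line 1 remove [kksxn,rktr,jrri] add [sny] -> 6 lines: dbfn lgpqu sny yqus fjufi iyjg
Hunk 3: at line 1 remove [sny] add [lyqjf] -> 6 lines: dbfn lgpqu lyqjf yqus fjufi iyjg
Hunk 4: at line 1 remove [lyqjf,yqus] add [hlk,xfici] -> 6 lines: dbfn lgpqu hlk xfici fjufi iyjg
Hunk 5: at line 2 remove [xfici] add [tsm] -> 6 lines: dbfn lgpqu hlk tsm fjufi iyjg
Hunk 6: at line 1 remove [lgpqu,hlk,tsm] add [jag] -> 4 lines: dbfn jag fjufi iyjg
Hunk 7: at line 1 remove [jag] add [nlbs,peq,xwcq] -> 6 lines: dbfn nlbs peq xwcq fjufi iyjg
Final line 6: iyjg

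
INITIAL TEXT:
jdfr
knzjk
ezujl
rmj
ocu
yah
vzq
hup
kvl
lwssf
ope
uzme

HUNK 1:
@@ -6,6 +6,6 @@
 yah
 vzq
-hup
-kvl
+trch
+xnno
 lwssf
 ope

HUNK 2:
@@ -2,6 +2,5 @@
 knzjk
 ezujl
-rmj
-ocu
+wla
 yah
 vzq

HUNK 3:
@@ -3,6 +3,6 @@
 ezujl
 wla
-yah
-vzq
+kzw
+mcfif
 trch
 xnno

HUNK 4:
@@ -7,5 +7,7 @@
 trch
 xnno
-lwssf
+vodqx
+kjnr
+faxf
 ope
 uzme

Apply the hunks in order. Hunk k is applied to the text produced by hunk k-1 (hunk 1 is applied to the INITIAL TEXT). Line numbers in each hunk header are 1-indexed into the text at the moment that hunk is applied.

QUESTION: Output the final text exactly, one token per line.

Answer: jdfr
knzjk
ezujl
wla
kzw
mcfif
trch
xnno
vodqx
kjnr
faxf
ope
uzme

Derivation:
Hunk 1: at line 6 remove [hup,kvl] add [trch,xnno] -> 12 lines: jdfr knzjk ezujl rmj ocu yah vzq trch xnno lwssf ope uzme
Hunk 2: at line 2 remove [rmj,ocu] add [wla] -> 11 lines: jdfr knzjk ezujl wla yah vzq trch xnno lwssf ope uzme
Hunk 3: at line 3 remove [yah,vzq] add [kzw,mcfif] -> 11 lines: jdfr knzjk ezujl wla kzw mcfif trch xnno lwssf ope uzme
Hunk 4: at line 7 remove [lwssf] add [vodqx,kjnr,faxf] -> 13 lines: jdfr knzjk ezujl wla kzw mcfif trch xnno vodqx kjnr faxf ope uzme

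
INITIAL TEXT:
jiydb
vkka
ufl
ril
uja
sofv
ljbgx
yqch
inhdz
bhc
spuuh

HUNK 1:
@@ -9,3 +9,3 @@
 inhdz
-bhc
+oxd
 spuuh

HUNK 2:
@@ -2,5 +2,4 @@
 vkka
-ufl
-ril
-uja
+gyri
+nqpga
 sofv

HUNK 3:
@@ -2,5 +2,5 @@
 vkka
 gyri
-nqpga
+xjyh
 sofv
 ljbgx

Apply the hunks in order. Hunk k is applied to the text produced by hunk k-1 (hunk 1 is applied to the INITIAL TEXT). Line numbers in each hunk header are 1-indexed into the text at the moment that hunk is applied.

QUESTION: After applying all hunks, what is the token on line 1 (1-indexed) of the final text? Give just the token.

Answer: jiydb

Derivation:
Hunk 1: at line 9 remove [bhc] add [oxd] -> 11 lines: jiydb vkka ufl ril uja sofv ljbgx yqch inhdz oxd spuuh
Hunk 2: at line 2 remove [ufl,ril,uja] add [gyri,nqpga] -> 10 lines: jiydb vkka gyri nqpga sofv ljbgx yqch inhdz oxd spuuh
Hunk 3: at line 2 remove [nqpga] add [xjyh] -> 10 lines: jiydb vkka gyri xjyh sofv ljbgx yqch inhdz oxd spuuh
Final line 1: jiydb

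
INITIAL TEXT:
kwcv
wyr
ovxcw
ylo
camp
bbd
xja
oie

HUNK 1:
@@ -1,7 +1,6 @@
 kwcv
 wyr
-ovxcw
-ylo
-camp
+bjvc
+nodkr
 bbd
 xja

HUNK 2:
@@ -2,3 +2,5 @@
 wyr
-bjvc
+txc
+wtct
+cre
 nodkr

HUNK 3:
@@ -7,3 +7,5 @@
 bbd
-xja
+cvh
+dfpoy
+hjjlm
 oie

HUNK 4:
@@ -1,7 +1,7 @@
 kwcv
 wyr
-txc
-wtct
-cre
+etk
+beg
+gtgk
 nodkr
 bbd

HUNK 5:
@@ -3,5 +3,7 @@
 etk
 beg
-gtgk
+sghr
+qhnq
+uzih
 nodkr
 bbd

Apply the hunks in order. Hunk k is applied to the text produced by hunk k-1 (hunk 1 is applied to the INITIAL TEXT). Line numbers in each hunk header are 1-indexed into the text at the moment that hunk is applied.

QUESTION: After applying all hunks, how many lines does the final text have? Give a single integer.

Hunk 1: at line 1 remove [ovxcw,ylo,camp] add [bjvc,nodkr] -> 7 lines: kwcv wyr bjvc nodkr bbd xja oie
Hunk 2: at line 2 remove [bjvc] add [txc,wtct,cre] -> 9 lines: kwcv wyr txc wtct cre nodkr bbd xja oie
Hunk 3: at line 7 remove [xja] add [cvh,dfpoy,hjjlm] -> 11 lines: kwcv wyr txc wtct cre nodkr bbd cvh dfpoy hjjlm oie
Hunk 4: at line 1 remove [txc,wtct,cre] add [etk,beg,gtgk] -> 11 lines: kwcv wyr etk beg gtgk nodkr bbd cvh dfpoy hjjlm oie
Hunk 5: at line 3 remove [gtgk] add [sghr,qhnq,uzih] -> 13 lines: kwcv wyr etk beg sghr qhnq uzih nodkr bbd cvh dfpoy hjjlm oie
Final line count: 13

Answer: 13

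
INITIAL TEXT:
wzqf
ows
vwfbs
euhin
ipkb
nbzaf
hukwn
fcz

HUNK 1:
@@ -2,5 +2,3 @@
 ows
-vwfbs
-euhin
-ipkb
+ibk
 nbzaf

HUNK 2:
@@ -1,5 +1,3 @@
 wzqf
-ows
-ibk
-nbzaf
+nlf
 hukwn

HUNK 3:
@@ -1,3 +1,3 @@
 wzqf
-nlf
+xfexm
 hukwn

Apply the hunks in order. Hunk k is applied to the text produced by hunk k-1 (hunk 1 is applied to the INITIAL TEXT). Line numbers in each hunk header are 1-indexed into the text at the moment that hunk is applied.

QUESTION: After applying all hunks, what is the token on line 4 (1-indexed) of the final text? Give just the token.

Answer: fcz

Derivation:
Hunk 1: at line 2 remove [vwfbs,euhin,ipkb] add [ibk] -> 6 lines: wzqf ows ibk nbzaf hukwn fcz
Hunk 2: at line 1 remove [ows,ibk,nbzaf] add [nlf] -> 4 lines: wzqf nlf hukwn fcz
Hunk 3: at line 1 remove [nlf] add [xfexm] -> 4 lines: wzqf xfexm hukwn fcz
Final line 4: fcz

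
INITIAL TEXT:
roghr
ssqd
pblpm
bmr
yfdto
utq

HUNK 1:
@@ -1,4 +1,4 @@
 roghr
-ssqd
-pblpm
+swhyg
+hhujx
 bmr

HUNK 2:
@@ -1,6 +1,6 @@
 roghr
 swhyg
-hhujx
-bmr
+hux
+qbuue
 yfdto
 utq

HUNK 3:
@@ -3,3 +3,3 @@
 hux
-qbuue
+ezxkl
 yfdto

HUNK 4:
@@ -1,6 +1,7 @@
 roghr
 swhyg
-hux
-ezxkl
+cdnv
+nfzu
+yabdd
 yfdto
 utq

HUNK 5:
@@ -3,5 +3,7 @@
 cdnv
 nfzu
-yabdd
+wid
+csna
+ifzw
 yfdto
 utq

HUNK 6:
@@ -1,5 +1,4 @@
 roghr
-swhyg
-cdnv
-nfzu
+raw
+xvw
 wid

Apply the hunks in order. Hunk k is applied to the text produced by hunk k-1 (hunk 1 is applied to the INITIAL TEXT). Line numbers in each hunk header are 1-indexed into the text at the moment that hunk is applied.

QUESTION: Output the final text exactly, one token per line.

Hunk 1: at line 1 remove [ssqd,pblpm] add [swhyg,hhujx] -> 6 lines: roghr swhyg hhujx bmr yfdto utq
Hunk 2: at line 1 remove [hhujx,bmr] add [hux,qbuue] -> 6 lines: roghr swhyg hux qbuue yfdto utq
Hunk 3: at line 3 remove [qbuue] add [ezxkl] -> 6 lines: roghr swhyg hux ezxkl yfdto utq
Hunk 4: at line 1 remove [hux,ezxkl] add [cdnv,nfzu,yabdd] -> 7 lines: roghr swhyg cdnv nfzu yabdd yfdto utq
Hunk 5: at line 3 remove [yabdd] add [wid,csna,ifzw] -> 9 lines: roghr swhyg cdnv nfzu wid csna ifzw yfdto utq
Hunk 6: at line 1 remove [swhyg,cdnv,nfzu] add [raw,xvw] -> 8 lines: roghr raw xvw wid csna ifzw yfdto utq

Answer: roghr
raw
xvw
wid
csna
ifzw
yfdto
utq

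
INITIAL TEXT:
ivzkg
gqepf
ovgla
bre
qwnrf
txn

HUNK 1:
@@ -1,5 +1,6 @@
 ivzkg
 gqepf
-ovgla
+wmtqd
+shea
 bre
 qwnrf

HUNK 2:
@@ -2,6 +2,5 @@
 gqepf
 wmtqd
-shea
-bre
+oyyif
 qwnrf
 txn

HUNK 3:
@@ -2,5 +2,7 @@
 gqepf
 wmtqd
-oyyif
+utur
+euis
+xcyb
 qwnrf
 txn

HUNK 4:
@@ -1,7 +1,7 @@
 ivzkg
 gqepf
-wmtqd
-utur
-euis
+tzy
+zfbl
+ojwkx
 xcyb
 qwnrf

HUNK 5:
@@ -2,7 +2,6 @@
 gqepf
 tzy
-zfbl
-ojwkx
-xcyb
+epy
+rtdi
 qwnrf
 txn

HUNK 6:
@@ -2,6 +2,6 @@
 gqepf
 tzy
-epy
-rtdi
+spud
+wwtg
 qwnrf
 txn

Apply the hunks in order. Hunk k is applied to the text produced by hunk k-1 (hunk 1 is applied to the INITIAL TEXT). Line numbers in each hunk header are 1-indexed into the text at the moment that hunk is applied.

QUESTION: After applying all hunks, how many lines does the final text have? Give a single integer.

Answer: 7

Derivation:
Hunk 1: at line 1 remove [ovgla] add [wmtqd,shea] -> 7 lines: ivzkg gqepf wmtqd shea bre qwnrf txn
Hunk 2: at line 2 remove [shea,bre] add [oyyif] -> 6 lines: ivzkg gqepf wmtqd oyyif qwnrf txn
Hunk 3: at line 2 remove [oyyif] add [utur,euis,xcyb] -> 8 lines: ivzkg gqepf wmtqd utur euis xcyb qwnrf txn
Hunk 4: at line 1 remove [wmtqd,utur,euis] add [tzy,zfbl,ojwkx] -> 8 lines: ivzkg gqepf tzy zfbl ojwkx xcyb qwnrf txn
Hunk 5: at line 2 remove [zfbl,ojwkx,xcyb] add [epy,rtdi] -> 7 lines: ivzkg gqepf tzy epy rtdi qwnrf txn
Hunk 6: at line 2 remove [epy,rtdi] add [spud,wwtg] -> 7 lines: ivzkg gqepf tzy spud wwtg qwnrf txn
Final line count: 7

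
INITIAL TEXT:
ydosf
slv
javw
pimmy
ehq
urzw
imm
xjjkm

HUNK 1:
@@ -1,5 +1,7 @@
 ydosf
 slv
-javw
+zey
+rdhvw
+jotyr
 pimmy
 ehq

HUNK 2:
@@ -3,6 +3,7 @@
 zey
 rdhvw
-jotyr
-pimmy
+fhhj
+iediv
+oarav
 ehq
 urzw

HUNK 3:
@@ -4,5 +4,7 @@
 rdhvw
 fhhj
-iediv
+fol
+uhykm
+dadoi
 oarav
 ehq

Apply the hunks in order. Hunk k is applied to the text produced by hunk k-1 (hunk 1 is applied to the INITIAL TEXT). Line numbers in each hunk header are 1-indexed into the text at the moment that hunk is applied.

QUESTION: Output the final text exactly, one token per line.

Hunk 1: at line 1 remove [javw] add [zey,rdhvw,jotyr] -> 10 lines: ydosf slv zey rdhvw jotyr pimmy ehq urzw imm xjjkm
Hunk 2: at line 3 remove [jotyr,pimmy] add [fhhj,iediv,oarav] -> 11 lines: ydosf slv zey rdhvw fhhj iediv oarav ehq urzw imm xjjkm
Hunk 3: at line 4 remove [iediv] add [fol,uhykm,dadoi] -> 13 lines: ydosf slv zey rdhvw fhhj fol uhykm dadoi oarav ehq urzw imm xjjkm

Answer: ydosf
slv
zey
rdhvw
fhhj
fol
uhykm
dadoi
oarav
ehq
urzw
imm
xjjkm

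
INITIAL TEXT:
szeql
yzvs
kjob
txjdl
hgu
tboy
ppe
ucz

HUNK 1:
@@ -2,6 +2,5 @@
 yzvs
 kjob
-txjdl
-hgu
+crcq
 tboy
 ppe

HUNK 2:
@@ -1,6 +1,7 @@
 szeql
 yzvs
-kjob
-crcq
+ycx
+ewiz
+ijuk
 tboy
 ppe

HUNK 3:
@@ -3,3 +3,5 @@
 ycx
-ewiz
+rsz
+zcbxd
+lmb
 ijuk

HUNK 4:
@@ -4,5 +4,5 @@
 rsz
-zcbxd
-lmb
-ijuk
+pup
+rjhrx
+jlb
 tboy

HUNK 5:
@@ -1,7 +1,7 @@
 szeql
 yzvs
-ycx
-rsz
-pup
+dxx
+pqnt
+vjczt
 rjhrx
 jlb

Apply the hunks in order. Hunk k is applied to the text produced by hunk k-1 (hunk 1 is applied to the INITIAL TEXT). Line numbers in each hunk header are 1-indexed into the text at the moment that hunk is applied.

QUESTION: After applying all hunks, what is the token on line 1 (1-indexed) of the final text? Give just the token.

Answer: szeql

Derivation:
Hunk 1: at line 2 remove [txjdl,hgu] add [crcq] -> 7 lines: szeql yzvs kjob crcq tboy ppe ucz
Hunk 2: at line 1 remove [kjob,crcq] add [ycx,ewiz,ijuk] -> 8 lines: szeql yzvs ycx ewiz ijuk tboy ppe ucz
Hunk 3: at line 3 remove [ewiz] add [rsz,zcbxd,lmb] -> 10 lines: szeql yzvs ycx rsz zcbxd lmb ijuk tboy ppe ucz
Hunk 4: at line 4 remove [zcbxd,lmb,ijuk] add [pup,rjhrx,jlb] -> 10 lines: szeql yzvs ycx rsz pup rjhrx jlb tboy ppe ucz
Hunk 5: at line 1 remove [ycx,rsz,pup] add [dxx,pqnt,vjczt] -> 10 lines: szeql yzvs dxx pqnt vjczt rjhrx jlb tboy ppe ucz
Final line 1: szeql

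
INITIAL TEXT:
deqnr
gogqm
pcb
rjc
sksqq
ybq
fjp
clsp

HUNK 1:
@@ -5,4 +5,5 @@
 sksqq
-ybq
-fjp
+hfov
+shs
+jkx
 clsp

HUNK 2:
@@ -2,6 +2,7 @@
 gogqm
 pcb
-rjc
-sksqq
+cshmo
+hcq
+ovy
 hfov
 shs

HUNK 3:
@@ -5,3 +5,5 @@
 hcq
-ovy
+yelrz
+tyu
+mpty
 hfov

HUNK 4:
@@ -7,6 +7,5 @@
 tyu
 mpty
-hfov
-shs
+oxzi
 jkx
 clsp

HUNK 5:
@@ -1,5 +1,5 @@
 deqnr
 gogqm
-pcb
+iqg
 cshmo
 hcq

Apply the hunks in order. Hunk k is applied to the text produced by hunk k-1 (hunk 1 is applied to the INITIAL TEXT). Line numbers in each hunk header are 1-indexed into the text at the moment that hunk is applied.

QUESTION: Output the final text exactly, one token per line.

Hunk 1: at line 5 remove [ybq,fjp] add [hfov,shs,jkx] -> 9 lines: deqnr gogqm pcb rjc sksqq hfov shs jkx clsp
Hunk 2: at line 2 remove [rjc,sksqq] add [cshmo,hcq,ovy] -> 10 lines: deqnr gogqm pcb cshmo hcq ovy hfov shs jkx clsp
Hunk 3: at line 5 remove [ovy] add [yelrz,tyu,mpty] -> 12 lines: deqnr gogqm pcb cshmo hcq yelrz tyu mpty hfov shs jkx clsp
Hunk 4: at line 7 remove [hfov,shs] add [oxzi] -> 11 lines: deqnr gogqm pcb cshmo hcq yelrz tyu mpty oxzi jkx clsp
Hunk 5: at line 1 remove [pcb] add [iqg] -> 11 lines: deqnr gogqm iqg cshmo hcq yelrz tyu mpty oxzi jkx clsp

Answer: deqnr
gogqm
iqg
cshmo
hcq
yelrz
tyu
mpty
oxzi
jkx
clsp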